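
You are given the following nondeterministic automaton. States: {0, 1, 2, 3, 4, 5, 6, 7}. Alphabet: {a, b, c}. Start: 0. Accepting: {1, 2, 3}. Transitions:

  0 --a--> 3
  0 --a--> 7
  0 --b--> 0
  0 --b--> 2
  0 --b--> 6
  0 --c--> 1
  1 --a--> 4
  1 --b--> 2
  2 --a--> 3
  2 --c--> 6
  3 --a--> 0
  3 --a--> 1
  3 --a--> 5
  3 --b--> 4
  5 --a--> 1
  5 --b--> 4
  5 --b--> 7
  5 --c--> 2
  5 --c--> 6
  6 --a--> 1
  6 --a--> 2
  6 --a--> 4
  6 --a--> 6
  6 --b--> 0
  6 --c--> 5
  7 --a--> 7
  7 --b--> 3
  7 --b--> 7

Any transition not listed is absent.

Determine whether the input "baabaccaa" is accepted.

Yes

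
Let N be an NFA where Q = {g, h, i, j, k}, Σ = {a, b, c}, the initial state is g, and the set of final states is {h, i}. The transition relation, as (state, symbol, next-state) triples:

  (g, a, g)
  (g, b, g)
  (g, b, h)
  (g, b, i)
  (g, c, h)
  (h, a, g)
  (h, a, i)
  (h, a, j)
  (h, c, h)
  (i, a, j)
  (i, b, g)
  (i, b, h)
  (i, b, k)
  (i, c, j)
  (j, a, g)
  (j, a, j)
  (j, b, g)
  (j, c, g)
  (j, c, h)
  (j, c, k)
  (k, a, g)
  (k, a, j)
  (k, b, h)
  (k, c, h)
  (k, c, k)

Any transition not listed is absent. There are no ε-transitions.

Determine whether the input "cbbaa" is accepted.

No

Start in {g}.
Read 'c': g→{h}; now {h}.
Read 'b': h→∅; now ∅.
The set is empty and remains empty for the remaining 3 symbols.
The final set ∅ contains no accepting state.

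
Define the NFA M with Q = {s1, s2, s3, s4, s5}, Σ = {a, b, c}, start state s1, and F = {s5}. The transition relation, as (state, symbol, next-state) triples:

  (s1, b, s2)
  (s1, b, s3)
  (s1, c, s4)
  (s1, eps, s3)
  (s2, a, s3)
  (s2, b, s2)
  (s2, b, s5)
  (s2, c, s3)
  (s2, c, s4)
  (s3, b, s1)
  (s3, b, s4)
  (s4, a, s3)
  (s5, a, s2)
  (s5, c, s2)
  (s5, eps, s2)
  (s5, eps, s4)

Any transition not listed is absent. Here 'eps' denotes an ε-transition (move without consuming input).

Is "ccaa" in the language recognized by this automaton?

No

Start: ε-closure({s1}) = {s1, s3}.
Read 'c': s1→{s4}, s3→∅; now {s4}.
Read 'c': s4→∅; now ∅.
The set is empty and remains empty for the remaining 2 symbols.
The final set ∅ contains no accepting state.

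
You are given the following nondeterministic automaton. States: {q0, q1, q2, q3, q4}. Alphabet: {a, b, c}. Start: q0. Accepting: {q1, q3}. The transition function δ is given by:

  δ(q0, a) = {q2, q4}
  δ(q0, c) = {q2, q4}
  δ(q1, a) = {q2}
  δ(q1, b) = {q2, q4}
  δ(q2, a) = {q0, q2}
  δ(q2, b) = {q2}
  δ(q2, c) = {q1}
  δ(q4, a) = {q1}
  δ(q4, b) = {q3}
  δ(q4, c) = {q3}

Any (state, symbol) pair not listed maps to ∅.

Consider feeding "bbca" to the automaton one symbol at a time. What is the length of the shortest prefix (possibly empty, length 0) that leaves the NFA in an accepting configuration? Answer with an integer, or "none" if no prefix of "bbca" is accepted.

Start in {q0}.
Read 'b': q0→∅; now ∅.
The set is empty and remains empty for the remaining 3 symbols.
No reachable set along the way intersects F.

none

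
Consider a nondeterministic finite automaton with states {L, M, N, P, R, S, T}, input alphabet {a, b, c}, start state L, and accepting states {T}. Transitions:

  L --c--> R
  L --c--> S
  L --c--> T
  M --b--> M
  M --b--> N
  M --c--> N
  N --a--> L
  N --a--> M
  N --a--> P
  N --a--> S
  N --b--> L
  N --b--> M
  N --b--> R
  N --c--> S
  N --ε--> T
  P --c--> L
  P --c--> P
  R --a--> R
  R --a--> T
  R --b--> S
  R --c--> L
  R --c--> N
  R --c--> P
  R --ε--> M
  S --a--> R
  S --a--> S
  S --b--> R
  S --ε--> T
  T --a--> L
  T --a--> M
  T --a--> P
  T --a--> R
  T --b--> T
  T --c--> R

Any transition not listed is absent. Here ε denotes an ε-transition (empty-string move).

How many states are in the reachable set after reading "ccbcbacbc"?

7

Start in {L}.
Read 'c': L→{R, S, T}; union {R, S, T}; ε-closure = {M, R, S, T}.
Read 'c': M→{N}, R→{L, N, P}, S→∅, T→{R}; union {L, N, P, R}; ε-closure = {L, M, N, P, R, T}.
Read 'b': L→∅, M→{M, N}, N→{L, M, R}, P→∅, R→{S}, T→{T}; now {L, M, N, R, S, T}.
Read 'c': L→{R, S, T}, M→{N}, N→{S}, R→{L, N, P}, S→∅, T→{R}; union {L, N, P, R, S, T}; ε-closure = {L, M, N, P, R, S, T}.
Read 'b': L→∅, M→{M, N}, N→{L, M, R}, P→∅, R→{S}, S→{R}, T→{T}; now {L, M, N, R, S, T}.
Read 'a': L→∅, M→∅, N→{L, M, P, S}, R→{R, T}, S→{R, S}, T→{L, M, P, R}; now {L, M, P, R, S, T}.
Read 'c': L→{R, S, T}, M→{N}, P→{L, P}, R→{L, N, P}, S→∅, T→{R}; union {L, N, P, R, S, T}; ε-closure = {L, M, N, P, R, S, T}.
Read 'b': L→∅, M→{M, N}, N→{L, M, R}, P→∅, R→{S}, S→{R}, T→{T}; now {L, M, N, R, S, T}.
Read 'c': L→{R, S, T}, M→{N}, N→{S}, R→{L, N, P}, S→∅, T→{R}; union {L, N, P, R, S, T}; ε-closure = {L, M, N, P, R, S, T}.
That set has 7 states.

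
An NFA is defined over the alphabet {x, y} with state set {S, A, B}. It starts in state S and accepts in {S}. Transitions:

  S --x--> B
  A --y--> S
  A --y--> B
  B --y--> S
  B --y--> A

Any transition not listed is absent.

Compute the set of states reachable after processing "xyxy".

{S, A}

Start in {S}.
Read 'x': S→{B}; now {B}.
Read 'y': B→{S, A}; now {S, A}.
Read 'x': S→{B}, A→∅; now {B}.
Read 'y': B→{S, A}; now {S, A}.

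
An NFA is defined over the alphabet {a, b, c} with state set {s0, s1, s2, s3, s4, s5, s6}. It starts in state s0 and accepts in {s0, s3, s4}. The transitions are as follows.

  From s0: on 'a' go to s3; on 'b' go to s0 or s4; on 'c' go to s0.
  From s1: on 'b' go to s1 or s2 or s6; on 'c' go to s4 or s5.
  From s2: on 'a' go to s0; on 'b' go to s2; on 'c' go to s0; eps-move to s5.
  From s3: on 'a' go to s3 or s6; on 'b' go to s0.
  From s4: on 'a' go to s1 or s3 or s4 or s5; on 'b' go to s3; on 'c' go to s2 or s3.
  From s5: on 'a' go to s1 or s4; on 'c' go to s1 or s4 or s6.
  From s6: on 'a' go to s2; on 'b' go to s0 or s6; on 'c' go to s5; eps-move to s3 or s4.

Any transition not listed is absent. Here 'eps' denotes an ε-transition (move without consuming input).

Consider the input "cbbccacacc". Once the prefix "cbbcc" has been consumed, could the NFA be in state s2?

Start in {s0}.
Read 'c': s0→{s0}; now {s0}.
Read 'b': s0→{s0, s4}; now {s0, s4}.
Read 'b': s0→{s0, s4}, s4→{s3}; now {s0, s3, s4}.
Read 'c': s0→{s0}, s3→∅, s4→{s2, s3}; union {s0, s2, s3}; ε-closure = {s0, s2, s3, s5}.
Read 'c': s0→{s0}, s2→{s0}, s3→∅, s5→{s1, s4, s6}; union {s0, s1, s4, s6}; ε-closure = {s0, s1, s3, s4, s6}.
State s2 is not in {s0, s1, s3, s4, s6}.

No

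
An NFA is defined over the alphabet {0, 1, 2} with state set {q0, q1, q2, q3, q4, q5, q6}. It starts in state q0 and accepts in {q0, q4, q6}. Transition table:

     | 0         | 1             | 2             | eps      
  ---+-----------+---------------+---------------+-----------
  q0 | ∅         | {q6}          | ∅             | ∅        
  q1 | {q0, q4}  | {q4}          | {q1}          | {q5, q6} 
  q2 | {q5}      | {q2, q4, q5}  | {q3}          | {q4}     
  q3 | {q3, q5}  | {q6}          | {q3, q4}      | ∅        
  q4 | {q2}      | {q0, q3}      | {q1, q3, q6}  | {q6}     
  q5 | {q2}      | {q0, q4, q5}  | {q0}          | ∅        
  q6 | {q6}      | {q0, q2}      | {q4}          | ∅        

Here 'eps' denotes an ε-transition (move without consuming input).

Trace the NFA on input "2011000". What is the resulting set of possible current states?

∅

Start in {q0}.
Read '2': {q0} → ∅.
The set is empty and remains empty for the remaining 6 symbols.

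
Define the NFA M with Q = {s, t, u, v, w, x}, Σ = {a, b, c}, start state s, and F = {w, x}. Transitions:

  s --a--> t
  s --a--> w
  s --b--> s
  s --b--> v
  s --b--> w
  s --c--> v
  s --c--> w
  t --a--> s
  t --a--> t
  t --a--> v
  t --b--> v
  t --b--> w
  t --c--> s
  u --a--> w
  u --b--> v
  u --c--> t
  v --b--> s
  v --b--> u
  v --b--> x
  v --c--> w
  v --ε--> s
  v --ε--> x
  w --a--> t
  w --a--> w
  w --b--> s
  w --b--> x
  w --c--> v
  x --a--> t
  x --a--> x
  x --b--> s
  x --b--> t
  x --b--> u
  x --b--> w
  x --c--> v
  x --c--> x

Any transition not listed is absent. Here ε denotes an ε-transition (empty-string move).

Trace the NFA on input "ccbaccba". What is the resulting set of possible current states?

{s, t, v, w, x}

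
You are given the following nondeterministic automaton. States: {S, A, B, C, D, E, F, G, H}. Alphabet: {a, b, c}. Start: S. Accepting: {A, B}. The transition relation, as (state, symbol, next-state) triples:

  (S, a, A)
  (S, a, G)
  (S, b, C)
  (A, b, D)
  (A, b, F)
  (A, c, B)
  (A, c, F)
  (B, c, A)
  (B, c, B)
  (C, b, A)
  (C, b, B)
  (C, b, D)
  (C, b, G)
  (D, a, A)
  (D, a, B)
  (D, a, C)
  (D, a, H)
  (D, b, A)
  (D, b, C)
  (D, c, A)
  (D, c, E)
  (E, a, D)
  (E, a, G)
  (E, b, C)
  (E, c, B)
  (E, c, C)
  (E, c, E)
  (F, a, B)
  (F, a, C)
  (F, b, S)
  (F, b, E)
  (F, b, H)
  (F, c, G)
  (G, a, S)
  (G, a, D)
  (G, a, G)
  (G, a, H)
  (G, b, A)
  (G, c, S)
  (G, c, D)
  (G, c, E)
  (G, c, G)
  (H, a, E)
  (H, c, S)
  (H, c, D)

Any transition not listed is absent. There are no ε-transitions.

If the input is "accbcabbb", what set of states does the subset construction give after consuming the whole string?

{S, A, B, C, D, E, F, G, H}

Start in {S}.
Read 'a': S→{A, G}; now {A, G}.
Read 'c': A→{B, F}, G→{S, D, E, G}; now {S, B, D, E, F, G}.
Read 'c': S→∅, B→{A, B}, D→{A, E}, E→{B, C, E}, F→{G}, G→{S, D, E, G}; now {S, A, B, C, D, E, G}.
Read 'b': S→{C}, A→{D, F}, B→∅, C→{A, B, D, G}, D→{A, C}, E→{C}, G→{A}; now {A, B, C, D, F, G}.
Read 'c': A→{B, F}, B→{A, B}, C→∅, D→{A, E}, F→{G}, G→{S, D, E, G}; now {S, A, B, D, E, F, G}.
Read 'a': S→{A, G}, A→∅, B→∅, D→{A, B, C, H}, E→{D, G}, F→{B, C}, G→{S, D, G, H}; now {S, A, B, C, D, G, H}.
Read 'b': S→{C}, A→{D, F}, B→∅, C→{A, B, D, G}, D→{A, C}, G→{A}, H→∅; now {A, B, C, D, F, G}.
Read 'b': A→{D, F}, B→∅, C→{A, B, D, G}, D→{A, C}, F→{S, E, H}, G→{A}; now {S, A, B, C, D, E, F, G, H}.
Read 'b': S→{C}, A→{D, F}, B→∅, C→{A, B, D, G}, D→{A, C}, E→{C}, F→{S, E, H}, G→{A}, H→∅; now {S, A, B, C, D, E, F, G, H}.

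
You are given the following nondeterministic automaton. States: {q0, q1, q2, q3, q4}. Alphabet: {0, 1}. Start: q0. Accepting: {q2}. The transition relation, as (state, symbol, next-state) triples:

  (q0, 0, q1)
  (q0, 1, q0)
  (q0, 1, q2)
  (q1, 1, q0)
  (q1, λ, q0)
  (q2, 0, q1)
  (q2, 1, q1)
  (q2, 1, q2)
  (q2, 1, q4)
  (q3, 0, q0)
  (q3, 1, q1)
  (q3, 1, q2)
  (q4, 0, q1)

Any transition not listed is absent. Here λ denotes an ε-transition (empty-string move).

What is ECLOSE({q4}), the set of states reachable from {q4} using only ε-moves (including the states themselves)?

{q4}

Begin with {q4}.
No ε-moves leave this set, so the closure equals the set itself.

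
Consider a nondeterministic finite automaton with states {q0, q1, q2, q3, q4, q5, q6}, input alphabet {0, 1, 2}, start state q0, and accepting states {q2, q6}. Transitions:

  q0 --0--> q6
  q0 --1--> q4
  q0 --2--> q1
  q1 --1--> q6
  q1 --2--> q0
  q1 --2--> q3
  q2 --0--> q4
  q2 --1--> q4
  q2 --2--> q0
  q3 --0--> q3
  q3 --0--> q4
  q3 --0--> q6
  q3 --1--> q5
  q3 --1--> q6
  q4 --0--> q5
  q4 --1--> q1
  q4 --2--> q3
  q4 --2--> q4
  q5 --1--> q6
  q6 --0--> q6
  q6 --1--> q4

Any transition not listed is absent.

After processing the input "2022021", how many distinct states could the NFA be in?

Start in {q0}.
Read '2': q0→{q1}; now {q1}.
Read '0': q1→∅; now ∅.
The set is empty and remains empty for the remaining 5 symbols.
That set has 0 states.

0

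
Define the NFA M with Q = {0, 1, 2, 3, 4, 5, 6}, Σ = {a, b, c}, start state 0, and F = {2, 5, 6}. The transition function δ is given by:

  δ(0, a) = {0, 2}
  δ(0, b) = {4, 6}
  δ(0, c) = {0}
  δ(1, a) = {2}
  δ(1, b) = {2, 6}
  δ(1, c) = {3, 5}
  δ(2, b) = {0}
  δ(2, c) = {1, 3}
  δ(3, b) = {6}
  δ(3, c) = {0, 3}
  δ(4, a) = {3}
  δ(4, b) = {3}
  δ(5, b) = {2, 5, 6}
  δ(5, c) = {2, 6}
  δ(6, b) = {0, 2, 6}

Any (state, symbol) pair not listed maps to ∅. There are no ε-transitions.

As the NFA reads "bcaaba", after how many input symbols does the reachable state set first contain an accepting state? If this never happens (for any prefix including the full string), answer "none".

1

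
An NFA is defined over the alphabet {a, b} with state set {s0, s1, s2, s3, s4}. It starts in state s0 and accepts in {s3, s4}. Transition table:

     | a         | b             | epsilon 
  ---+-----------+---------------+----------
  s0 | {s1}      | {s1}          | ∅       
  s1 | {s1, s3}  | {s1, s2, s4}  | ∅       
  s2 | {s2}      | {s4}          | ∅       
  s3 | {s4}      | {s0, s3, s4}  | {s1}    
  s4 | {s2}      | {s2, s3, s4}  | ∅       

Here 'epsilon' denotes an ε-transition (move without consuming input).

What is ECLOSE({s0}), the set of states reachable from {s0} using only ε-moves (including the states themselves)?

Begin with {s0}.
No ε-moves leave this set, so the closure equals the set itself.

{s0}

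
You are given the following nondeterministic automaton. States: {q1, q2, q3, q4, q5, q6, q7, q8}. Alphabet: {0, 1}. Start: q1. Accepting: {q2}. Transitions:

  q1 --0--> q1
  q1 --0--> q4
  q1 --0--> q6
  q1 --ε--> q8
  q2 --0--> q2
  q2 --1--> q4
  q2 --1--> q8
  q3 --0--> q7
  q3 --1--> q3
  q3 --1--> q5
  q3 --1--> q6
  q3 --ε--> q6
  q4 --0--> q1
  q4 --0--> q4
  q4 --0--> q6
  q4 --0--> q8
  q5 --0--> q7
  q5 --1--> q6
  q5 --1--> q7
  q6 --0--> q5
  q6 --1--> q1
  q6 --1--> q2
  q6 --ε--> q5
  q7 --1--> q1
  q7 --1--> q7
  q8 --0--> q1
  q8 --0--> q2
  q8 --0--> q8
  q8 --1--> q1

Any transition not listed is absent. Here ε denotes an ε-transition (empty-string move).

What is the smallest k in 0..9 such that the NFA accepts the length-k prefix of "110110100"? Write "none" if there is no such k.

Start: ε-closure({q1}) = {q1, q8}.
Read '1': {q1, q8} → {q1, q8}.
Read '1': {q1, q8} → {q1, q8}.
Read '0': {q1, q8} → {q1, q2, q4, q5, q6, q8}.
None of the earlier sets intersect F, but {q1, q2, q4, q5, q6, q8} does.

3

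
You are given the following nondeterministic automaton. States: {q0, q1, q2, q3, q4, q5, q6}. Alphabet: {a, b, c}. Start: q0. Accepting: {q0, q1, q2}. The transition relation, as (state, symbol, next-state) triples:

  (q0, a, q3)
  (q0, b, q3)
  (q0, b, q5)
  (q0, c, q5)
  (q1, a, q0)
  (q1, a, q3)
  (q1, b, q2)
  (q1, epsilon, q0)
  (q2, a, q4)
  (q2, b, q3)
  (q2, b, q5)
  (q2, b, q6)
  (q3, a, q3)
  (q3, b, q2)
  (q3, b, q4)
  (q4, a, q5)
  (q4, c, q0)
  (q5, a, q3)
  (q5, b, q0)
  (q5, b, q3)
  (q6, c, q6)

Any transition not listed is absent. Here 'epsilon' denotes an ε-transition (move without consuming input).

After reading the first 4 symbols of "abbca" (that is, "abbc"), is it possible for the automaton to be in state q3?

No

Start in {q0}.
Read 'a': {q0} → {q3}.
Read 'b': {q3} → {q2, q4}.
Read 'b': {q2, q4} → {q3, q5, q6}.
Read 'c': {q3, q5, q6} → {q6}.
State q3 is not in {q6}.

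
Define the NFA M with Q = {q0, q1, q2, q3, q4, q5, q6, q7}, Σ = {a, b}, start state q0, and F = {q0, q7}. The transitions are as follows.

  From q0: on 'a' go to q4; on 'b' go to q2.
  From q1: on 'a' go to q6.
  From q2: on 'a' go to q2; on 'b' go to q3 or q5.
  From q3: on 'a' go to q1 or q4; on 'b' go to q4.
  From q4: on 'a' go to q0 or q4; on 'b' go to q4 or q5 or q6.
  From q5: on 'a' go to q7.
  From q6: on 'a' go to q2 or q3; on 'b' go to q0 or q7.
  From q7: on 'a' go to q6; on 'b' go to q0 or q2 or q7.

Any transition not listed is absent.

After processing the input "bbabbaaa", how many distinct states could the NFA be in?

6

Start in {q0}.
Read 'b': {q0} → {q2}.
Read 'b': {q2} → {q3, q5}.
Read 'a': {q3, q5} → {q1, q4, q7}.
Read 'b': {q1, q4, q7} → {q0, q2, q4, q5, q6, q7}.
Read 'b': {q0, q2, q4, q5, q6, q7} → {q0, q2, q3, q4, q5, q6, q7}.
Read 'a': {q0, q2, q3, q4, q5, q6, q7} → {q0, q1, q2, q3, q4, q6, q7}.
Read 'a': {q0, q1, q2, q3, q4, q6, q7} → {q0, q1, q2, q3, q4, q6}.
Read 'a': {q0, q1, q2, q3, q4, q6} → {q0, q1, q2, q3, q4, q6}.
That set has 6 states.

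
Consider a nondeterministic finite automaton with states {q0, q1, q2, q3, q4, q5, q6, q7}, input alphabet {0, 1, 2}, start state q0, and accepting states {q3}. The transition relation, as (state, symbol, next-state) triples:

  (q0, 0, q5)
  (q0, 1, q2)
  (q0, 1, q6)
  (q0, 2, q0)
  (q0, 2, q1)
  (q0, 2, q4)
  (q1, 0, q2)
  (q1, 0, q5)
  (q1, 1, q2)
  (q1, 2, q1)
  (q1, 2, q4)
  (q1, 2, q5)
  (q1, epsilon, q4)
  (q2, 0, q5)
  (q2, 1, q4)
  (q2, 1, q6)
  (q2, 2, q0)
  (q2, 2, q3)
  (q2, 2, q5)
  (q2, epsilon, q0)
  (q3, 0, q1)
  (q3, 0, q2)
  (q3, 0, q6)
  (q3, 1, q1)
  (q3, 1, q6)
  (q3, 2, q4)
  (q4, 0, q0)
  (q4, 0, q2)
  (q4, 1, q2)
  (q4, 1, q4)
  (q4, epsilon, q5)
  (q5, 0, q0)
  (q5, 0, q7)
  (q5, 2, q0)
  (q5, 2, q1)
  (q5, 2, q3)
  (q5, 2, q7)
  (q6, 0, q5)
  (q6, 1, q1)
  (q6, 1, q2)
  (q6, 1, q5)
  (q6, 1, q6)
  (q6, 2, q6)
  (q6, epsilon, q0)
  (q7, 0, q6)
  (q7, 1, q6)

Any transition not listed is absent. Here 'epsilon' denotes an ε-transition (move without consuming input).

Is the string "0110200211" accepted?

No

Start in {q0}.
Read '0': {q0} → {q5}.
Read '1': {q5} → ∅.
The set is empty and remains empty for the remaining 8 symbols.
The final set ∅ contains no accepting state.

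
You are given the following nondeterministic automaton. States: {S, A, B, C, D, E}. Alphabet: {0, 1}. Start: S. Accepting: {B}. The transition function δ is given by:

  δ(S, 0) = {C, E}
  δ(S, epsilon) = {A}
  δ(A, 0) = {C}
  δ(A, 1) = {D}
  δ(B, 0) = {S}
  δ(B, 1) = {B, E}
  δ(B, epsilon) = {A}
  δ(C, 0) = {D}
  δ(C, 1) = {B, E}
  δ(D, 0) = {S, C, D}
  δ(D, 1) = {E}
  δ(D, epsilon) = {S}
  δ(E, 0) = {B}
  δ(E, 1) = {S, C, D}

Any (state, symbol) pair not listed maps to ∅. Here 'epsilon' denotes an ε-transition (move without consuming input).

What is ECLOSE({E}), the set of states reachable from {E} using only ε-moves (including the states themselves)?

Begin with {E}.
No ε-moves leave this set, so the closure equals the set itself.

{E}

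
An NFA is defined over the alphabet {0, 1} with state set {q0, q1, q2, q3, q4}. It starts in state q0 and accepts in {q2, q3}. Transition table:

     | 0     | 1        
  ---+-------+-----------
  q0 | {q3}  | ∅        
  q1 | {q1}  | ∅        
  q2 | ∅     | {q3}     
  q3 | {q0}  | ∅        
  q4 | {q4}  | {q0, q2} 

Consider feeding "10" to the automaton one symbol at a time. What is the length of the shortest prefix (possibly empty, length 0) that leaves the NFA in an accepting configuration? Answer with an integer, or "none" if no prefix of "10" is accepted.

Start in {q0}.
Read '1': {q0} → ∅.
The set is empty and remains empty for the remaining 1 symbol.
No reachable set along the way intersects F.

none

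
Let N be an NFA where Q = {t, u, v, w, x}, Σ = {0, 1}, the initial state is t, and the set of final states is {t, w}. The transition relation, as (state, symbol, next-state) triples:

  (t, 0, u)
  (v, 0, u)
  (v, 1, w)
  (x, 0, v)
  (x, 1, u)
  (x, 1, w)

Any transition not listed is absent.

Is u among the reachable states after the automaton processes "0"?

Yes

Start in {t}.
Read '0': t→{u}; now {u}.
State u is in {u}.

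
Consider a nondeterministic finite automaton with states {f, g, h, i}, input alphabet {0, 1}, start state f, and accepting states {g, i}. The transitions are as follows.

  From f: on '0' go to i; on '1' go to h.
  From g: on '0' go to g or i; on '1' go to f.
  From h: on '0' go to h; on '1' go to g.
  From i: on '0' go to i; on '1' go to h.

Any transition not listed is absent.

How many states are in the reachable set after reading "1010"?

2

Start in {f}.
Read '1': f→{h}; now {h}.
Read '0': h→{h}; now {h}.
Read '1': h→{g}; now {g}.
Read '0': g→{g, i}; now {g, i}.
That set has 2 states.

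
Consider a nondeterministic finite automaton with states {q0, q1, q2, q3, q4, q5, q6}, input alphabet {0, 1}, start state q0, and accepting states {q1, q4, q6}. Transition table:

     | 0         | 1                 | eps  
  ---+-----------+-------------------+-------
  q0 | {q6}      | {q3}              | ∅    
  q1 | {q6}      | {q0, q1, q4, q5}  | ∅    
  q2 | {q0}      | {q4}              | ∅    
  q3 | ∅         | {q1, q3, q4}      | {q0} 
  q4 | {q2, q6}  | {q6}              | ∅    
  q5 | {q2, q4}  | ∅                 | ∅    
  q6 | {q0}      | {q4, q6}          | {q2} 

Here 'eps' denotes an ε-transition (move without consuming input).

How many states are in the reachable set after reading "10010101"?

5

Start in {q0}.
Read '1': q0→{q3}; union {q3}; ε-closure = {q0, q3}.
Read '0': q0→{q6}, q3→∅; union {q6}; ε-closure = {q2, q6}.
Read '0': q2→{q0}, q6→{q0}; now {q0}.
Read '1': q0→{q3}; union {q3}; ε-closure = {q0, q3}.
Read '0': q0→{q6}, q3→∅; union {q6}; ε-closure = {q2, q6}.
Read '1': q2→{q4}, q6→{q4, q6}; union {q4, q6}; ε-closure = {q2, q4, q6}.
Read '0': q2→{q0}, q4→{q2, q6}, q6→{q0}; now {q0, q2, q6}.
Read '1': q0→{q3}, q2→{q4}, q6→{q4, q6}; union {q3, q4, q6}; ε-closure = {q0, q2, q3, q4, q6}.
That set has 5 states.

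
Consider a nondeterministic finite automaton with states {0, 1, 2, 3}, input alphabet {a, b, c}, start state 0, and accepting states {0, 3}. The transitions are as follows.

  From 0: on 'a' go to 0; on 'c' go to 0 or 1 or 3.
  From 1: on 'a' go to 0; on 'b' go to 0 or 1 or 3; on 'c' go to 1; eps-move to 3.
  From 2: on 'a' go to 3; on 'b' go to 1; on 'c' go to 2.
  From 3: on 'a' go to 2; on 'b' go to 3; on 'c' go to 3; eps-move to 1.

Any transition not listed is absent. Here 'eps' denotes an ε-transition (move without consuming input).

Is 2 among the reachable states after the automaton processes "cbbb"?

No

Start in {0}.
Read 'c': 0→{0, 1, 3}; now {0, 1, 3}.
Read 'b': 0→∅, 1→{0, 1, 3}, 3→{3}; now {0, 1, 3}.
Read 'b': 0→∅, 1→{0, 1, 3}, 3→{3}; now {0, 1, 3}.
Read 'b': 0→∅, 1→{0, 1, 3}, 3→{3}; now {0, 1, 3}.
State 2 is not in {0, 1, 3}.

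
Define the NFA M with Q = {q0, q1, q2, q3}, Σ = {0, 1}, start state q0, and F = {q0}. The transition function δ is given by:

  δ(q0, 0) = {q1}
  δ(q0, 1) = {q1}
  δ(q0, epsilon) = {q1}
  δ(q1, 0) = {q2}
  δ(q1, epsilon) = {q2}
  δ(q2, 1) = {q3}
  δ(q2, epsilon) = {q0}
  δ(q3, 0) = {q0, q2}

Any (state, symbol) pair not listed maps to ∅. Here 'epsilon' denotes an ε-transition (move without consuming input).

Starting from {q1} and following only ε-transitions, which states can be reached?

Begin with {q1}.
ε-move q1 → q2; add q2.
ε-move q2 → q0; add q0.

{q0, q1, q2}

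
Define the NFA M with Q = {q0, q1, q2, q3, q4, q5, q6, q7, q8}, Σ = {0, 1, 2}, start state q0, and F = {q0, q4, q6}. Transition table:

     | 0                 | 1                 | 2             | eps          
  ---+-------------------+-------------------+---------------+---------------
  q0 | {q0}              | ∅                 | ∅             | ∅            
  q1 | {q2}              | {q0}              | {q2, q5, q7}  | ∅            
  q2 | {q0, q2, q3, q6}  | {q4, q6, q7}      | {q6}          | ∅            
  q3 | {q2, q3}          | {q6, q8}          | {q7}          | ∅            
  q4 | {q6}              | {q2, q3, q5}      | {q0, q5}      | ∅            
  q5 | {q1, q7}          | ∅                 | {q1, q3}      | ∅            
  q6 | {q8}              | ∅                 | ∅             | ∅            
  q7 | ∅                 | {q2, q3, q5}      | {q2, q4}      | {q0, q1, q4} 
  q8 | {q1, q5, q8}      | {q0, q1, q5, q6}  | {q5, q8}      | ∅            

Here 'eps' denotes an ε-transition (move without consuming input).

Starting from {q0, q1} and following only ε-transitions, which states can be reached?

{q0, q1}

Begin with {q0, q1}.
No ε-moves leave this set, so the closure equals the set itself.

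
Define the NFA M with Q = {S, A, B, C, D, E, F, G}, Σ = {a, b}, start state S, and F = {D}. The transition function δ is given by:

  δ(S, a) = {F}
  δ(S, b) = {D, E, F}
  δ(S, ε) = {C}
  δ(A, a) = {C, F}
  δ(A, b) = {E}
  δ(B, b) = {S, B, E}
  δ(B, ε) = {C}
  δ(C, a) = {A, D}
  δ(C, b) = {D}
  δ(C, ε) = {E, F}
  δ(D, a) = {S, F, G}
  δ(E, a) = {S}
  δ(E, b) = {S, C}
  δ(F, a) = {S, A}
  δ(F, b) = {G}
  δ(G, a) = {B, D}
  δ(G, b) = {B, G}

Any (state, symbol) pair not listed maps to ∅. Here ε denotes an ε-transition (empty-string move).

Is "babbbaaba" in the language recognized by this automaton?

Start: ε-closure({S}) = {S, C, E, F}.
Read 'b': S→{D, E, F}, C→{D}, E→{S, C}, F→{G}; now {S, C, D, E, F, G}.
Read 'a': S→{F}, C→{A, D}, D→{S, F, G}, E→{S}, F→{S, A}, G→{B, D}; union {S, A, B, D, F, G}; ε-closure = {S, A, B, C, D, E, F, G}.
Read 'b': S→{D, E, F}, A→{E}, B→{S, B, E}, C→{D}, D→∅, E→{S, C}, F→{G}, G→{B, G}; now {S, B, C, D, E, F, G}.
Read 'b': S→{D, E, F}, B→{S, B, E}, C→{D}, D→∅, E→{S, C}, F→{G}, G→{B, G}; now {S, B, C, D, E, F, G}.
Read 'b': S→{D, E, F}, B→{S, B, E}, C→{D}, D→∅, E→{S, C}, F→{G}, G→{B, G}; now {S, B, C, D, E, F, G}.
Read 'a': S→{F}, B→∅, C→{A, D}, D→{S, F, G}, E→{S}, F→{S, A}, G→{B, D}; union {S, A, B, D, F, G}; ε-closure = {S, A, B, C, D, E, F, G}.
Read 'a': S→{F}, A→{C, F}, B→∅, C→{A, D}, D→{S, F, G}, E→{S}, F→{S, A}, G→{B, D}; union {S, A, B, C, D, F, G}; ε-closure = {S, A, B, C, D, E, F, G}.
Read 'b': S→{D, E, F}, A→{E}, B→{S, B, E}, C→{D}, D→∅, E→{S, C}, F→{G}, G→{B, G}; now {S, B, C, D, E, F, G}.
Read 'a': S→{F}, B→∅, C→{A, D}, D→{S, F, G}, E→{S}, F→{S, A}, G→{B, D}; union {S, A, B, D, F, G}; ε-closure = {S, A, B, C, D, E, F, G}.
The final set {S, A, B, C, D, E, F, G} contains the accepting state D.

Yes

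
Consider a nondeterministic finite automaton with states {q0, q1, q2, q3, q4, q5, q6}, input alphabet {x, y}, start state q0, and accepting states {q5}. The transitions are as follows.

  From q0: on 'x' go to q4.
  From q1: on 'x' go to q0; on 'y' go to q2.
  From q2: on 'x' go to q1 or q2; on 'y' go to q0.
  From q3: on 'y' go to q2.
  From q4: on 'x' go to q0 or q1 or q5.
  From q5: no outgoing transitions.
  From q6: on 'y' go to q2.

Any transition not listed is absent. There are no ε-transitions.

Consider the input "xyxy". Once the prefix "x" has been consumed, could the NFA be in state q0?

Start in {q0}.
Read 'x': q0→{q4}; now {q4}.
State q0 is not in {q4}.

No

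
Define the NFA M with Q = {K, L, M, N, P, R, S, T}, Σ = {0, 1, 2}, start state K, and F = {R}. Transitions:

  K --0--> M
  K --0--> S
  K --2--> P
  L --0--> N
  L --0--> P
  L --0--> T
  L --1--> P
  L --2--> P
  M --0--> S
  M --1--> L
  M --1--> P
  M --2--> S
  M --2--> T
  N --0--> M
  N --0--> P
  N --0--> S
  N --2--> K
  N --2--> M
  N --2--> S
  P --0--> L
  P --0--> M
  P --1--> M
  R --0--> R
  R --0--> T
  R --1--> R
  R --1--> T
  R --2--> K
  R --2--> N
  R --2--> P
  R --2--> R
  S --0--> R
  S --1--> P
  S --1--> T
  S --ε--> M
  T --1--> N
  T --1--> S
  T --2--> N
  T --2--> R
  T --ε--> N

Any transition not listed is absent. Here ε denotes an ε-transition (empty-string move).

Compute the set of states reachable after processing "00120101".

Start in {K}.
Read '0': {K} → {M, S}.
Read '0': {M, S} → {M, R, S}.
Read '1': {M, R, S} → {L, N, P, R, T}.
Read '2': {L, N, P, R, T} → {K, M, N, P, R, S}.
Read '0': {K, M, N, P, R, S} → {L, M, N, P, R, S, T}.
Read '1': {L, M, N, P, R, S, T} → {L, M, N, P, R, S, T}.
Read '0': {L, M, N, P, R, S, T} → {L, M, N, P, R, S, T}.
Read '1': {L, M, N, P, R, S, T} → {L, M, N, P, R, S, T}.

{L, M, N, P, R, S, T}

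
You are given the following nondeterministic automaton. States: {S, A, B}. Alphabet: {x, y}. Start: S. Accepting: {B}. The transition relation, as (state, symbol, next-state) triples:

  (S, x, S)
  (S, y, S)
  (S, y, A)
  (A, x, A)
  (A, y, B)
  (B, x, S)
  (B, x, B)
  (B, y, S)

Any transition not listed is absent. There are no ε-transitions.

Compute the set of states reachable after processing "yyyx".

{S, A, B}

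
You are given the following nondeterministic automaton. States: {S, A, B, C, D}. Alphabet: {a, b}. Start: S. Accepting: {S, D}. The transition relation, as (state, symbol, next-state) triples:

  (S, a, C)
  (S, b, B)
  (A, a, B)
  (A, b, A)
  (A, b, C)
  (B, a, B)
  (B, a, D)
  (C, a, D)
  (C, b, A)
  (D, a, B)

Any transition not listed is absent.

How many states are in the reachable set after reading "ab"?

1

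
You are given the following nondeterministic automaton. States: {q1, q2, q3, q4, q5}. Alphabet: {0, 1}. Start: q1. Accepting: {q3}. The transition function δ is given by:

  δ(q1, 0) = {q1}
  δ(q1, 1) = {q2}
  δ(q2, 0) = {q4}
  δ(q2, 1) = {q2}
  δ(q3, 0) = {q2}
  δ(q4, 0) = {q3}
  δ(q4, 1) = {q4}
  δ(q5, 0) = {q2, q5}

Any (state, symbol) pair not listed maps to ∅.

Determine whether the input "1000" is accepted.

No

Start in {q1}.
Read '1': {q1} → {q2}.
Read '0': {q2} → {q4}.
Read '0': {q4} → {q3}.
Read '0': {q3} → {q2}.
The final set {q2} contains no accepting state.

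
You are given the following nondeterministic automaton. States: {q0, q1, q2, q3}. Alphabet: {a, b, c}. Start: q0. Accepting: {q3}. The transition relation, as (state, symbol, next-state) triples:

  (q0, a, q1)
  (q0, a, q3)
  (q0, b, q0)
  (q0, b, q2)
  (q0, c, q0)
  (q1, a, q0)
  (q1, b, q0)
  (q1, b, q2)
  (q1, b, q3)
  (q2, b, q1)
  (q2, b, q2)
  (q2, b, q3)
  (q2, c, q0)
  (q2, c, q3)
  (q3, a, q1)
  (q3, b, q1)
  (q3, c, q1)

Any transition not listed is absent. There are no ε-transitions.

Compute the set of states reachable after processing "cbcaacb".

Start in {q0}.
Read 'c': q0→{q0}; now {q0}.
Read 'b': q0→{q0, q2}; now {q0, q2}.
Read 'c': q0→{q0}, q2→{q0, q3}; now {q0, q3}.
Read 'a': q0→{q1, q3}, q3→{q1}; now {q1, q3}.
Read 'a': q1→{q0}, q3→{q1}; now {q0, q1}.
Read 'c': q0→{q0}, q1→∅; now {q0}.
Read 'b': q0→{q0, q2}; now {q0, q2}.

{q0, q2}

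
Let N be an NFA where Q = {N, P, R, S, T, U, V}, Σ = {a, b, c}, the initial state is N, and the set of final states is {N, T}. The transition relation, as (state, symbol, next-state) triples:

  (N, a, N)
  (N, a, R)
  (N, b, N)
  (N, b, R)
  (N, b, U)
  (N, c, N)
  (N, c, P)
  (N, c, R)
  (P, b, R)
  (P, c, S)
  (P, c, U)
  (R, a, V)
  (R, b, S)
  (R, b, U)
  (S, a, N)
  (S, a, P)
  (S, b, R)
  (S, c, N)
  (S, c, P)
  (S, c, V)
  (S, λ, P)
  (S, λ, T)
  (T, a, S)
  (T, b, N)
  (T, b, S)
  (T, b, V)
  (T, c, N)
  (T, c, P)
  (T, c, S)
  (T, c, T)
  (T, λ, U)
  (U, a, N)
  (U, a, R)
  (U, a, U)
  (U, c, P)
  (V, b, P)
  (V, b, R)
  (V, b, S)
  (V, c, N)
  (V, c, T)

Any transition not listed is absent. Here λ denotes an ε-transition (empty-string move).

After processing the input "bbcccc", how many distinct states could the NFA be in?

Start in {N}.
Read 'b': N→{N, R, U}; now {N, R, U}.
Read 'b': N→{N, R, U}, R→{S, U}, U→∅; union {N, R, S, U}; ε-closure = {N, P, R, S, T, U}.
Read 'c': N→{N, P, R}, P→{S, U}, R→∅, S→{N, P, V}, T→{N, P, S, T}, U→{P}; now {N, P, R, S, T, U, V}.
Read 'c': N→{N, P, R}, P→{S, U}, R→∅, S→{N, P, V}, T→{N, P, S, T}, U→{P}, V→{N, T}; now {N, P, R, S, T, U, V}.
Read 'c': N→{N, P, R}, P→{S, U}, R→∅, S→{N, P, V}, T→{N, P, S, T}, U→{P}, V→{N, T}; now {N, P, R, S, T, U, V}.
Read 'c': N→{N, P, R}, P→{S, U}, R→∅, S→{N, P, V}, T→{N, P, S, T}, U→{P}, V→{N, T}; now {N, P, R, S, T, U, V}.
That set has 7 states.

7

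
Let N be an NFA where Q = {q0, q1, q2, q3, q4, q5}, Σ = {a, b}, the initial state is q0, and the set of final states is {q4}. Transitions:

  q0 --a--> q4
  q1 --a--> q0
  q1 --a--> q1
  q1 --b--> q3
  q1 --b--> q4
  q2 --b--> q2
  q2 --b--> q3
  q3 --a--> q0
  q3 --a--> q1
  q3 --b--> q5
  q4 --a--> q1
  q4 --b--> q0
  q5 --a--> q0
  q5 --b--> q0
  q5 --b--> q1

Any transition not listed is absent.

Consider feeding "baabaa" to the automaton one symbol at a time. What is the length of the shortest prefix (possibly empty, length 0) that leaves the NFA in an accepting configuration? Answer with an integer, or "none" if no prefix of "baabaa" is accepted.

Start in {q0}.
Read 'b': {q0} → ∅.
The set is empty and remains empty for the remaining 5 symbols.
No reachable set along the way intersects F.

none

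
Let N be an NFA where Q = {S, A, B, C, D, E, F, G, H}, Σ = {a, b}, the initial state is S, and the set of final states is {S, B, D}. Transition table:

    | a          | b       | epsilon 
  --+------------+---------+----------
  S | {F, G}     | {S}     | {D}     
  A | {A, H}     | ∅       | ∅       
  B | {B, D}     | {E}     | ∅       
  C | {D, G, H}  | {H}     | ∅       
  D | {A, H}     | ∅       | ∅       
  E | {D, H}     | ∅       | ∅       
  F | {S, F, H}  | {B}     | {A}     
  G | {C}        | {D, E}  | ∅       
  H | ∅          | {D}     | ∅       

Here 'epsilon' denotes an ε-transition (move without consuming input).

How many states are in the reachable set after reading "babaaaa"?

Start: ε-closure({S}) = {S, D}.
Read 'b': S→{S}, D→∅; union {S}; ε-closure = {S, D}.
Read 'a': S→{F, G}, D→{A, H}; now {A, F, G, H}.
Read 'b': A→∅, F→{B}, G→{D, E}, H→{D}; now {B, D, E}.
Read 'a': B→{B, D}, D→{A, H}, E→{D, H}; now {A, B, D, H}.
Read 'a': A→{A, H}, B→{B, D}, D→{A, H}, H→∅; now {A, B, D, H}.
Read 'a': A→{A, H}, B→{B, D}, D→{A, H}, H→∅; now {A, B, D, H}.
Read 'a': A→{A, H}, B→{B, D}, D→{A, H}, H→∅; now {A, B, D, H}.
That set has 4 states.

4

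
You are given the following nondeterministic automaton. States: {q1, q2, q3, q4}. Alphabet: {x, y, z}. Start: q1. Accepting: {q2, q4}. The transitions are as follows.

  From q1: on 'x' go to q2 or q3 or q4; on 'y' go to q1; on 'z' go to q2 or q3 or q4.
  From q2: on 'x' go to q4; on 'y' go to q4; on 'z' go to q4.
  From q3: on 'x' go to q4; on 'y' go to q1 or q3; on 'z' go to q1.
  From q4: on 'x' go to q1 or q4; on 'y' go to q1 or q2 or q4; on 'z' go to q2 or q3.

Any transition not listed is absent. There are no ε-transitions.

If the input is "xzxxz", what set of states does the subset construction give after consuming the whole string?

{q1, q2, q3, q4}

Start in {q1}.
Read 'x': {q1} → {q2, q3, q4}.
Read 'z': {q2, q3, q4} → {q1, q2, q3, q4}.
Read 'x': {q1, q2, q3, q4} → {q1, q2, q3, q4}.
Read 'x': {q1, q2, q3, q4} → {q1, q2, q3, q4}.
Read 'z': {q1, q2, q3, q4} → {q1, q2, q3, q4}.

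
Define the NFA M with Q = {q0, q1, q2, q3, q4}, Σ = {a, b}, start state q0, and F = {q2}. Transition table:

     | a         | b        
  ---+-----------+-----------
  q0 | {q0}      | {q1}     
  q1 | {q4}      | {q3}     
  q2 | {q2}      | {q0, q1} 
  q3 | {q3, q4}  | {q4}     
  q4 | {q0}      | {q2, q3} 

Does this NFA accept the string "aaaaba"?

No

Start in {q0}.
Read 'a': q0→{q0}; now {q0}.
Read 'a': q0→{q0}; now {q0}.
Read 'a': q0→{q0}; now {q0}.
Read 'a': q0→{q0}; now {q0}.
Read 'b': q0→{q1}; now {q1}.
Read 'a': q1→{q4}; now {q4}.
The final set {q4} contains no accepting state.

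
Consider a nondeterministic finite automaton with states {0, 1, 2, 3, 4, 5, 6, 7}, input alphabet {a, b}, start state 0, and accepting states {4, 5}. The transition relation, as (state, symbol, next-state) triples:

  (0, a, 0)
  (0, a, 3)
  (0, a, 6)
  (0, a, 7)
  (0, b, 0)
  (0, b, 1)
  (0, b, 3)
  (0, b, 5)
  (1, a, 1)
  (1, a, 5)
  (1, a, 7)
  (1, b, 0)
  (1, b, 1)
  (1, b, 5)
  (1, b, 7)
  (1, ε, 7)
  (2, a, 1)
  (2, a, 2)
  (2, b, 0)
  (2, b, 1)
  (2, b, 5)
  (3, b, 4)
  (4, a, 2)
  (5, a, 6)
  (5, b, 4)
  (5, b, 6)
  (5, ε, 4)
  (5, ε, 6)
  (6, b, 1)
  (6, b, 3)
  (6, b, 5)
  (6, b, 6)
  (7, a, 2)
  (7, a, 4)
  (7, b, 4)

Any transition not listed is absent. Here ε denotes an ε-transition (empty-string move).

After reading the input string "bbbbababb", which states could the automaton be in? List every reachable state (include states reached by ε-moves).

Start in {0}.
Read 'b': 0→{0, 1, 3, 5}; union {0, 1, 3, 5}; ε-closure = {0, 1, 3, 4, 5, 6, 7}.
Read 'b': 0→{0, 1, 3, 5}, 1→{0, 1, 5, 7}, 3→{4}, 4→∅, 5→{4, 6}, 6→{1, 3, 5, 6}, 7→{4}; now {0, 1, 3, 4, 5, 6, 7}.
Read 'b': 0→{0, 1, 3, 5}, 1→{0, 1, 5, 7}, 3→{4}, 4→∅, 5→{4, 6}, 6→{1, 3, 5, 6}, 7→{4}; now {0, 1, 3, 4, 5, 6, 7}.
Read 'b': 0→{0, 1, 3, 5}, 1→{0, 1, 5, 7}, 3→{4}, 4→∅, 5→{4, 6}, 6→{1, 3, 5, 6}, 7→{4}; now {0, 1, 3, 4, 5, 6, 7}.
Read 'a': 0→{0, 3, 6, 7}, 1→{1, 5, 7}, 3→∅, 4→{2}, 5→{6}, 6→∅, 7→{2, 4}; now {0, 1, 2, 3, 4, 5, 6, 7}.
Read 'b': 0→{0, 1, 3, 5}, 1→{0, 1, 5, 7}, 2→{0, 1, 5}, 3→{4}, 4→∅, 5→{4, 6}, 6→{1, 3, 5, 6}, 7→{4}; now {0, 1, 3, 4, 5, 6, 7}.
Read 'a': 0→{0, 3, 6, 7}, 1→{1, 5, 7}, 3→∅, 4→{2}, 5→{6}, 6→∅, 7→{2, 4}; now {0, 1, 2, 3, 4, 5, 6, 7}.
Read 'b': 0→{0, 1, 3, 5}, 1→{0, 1, 5, 7}, 2→{0, 1, 5}, 3→{4}, 4→∅, 5→{4, 6}, 6→{1, 3, 5, 6}, 7→{4}; now {0, 1, 3, 4, 5, 6, 7}.
Read 'b': 0→{0, 1, 3, 5}, 1→{0, 1, 5, 7}, 3→{4}, 4→∅, 5→{4, 6}, 6→{1, 3, 5, 6}, 7→{4}; now {0, 1, 3, 4, 5, 6, 7}.

{0, 1, 3, 4, 5, 6, 7}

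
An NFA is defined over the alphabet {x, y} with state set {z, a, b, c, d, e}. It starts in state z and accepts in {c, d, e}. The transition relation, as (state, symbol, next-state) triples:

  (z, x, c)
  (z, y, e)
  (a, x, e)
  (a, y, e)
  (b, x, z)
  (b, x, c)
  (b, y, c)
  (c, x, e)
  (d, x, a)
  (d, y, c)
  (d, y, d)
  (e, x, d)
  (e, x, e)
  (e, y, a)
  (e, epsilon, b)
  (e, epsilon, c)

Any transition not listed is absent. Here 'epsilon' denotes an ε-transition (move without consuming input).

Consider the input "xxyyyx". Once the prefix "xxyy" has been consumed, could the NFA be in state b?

Start in {z}.
Read 'x': z→{c}; now {c}.
Read 'x': c→{e}; union {e}; ε-closure = {b, c, e}.
Read 'y': b→{c}, c→∅, e→{a}; now {a, c}.
Read 'y': a→{e}, c→∅; union {e}; ε-closure = {b, c, e}.
State b is in {b, c, e}.

Yes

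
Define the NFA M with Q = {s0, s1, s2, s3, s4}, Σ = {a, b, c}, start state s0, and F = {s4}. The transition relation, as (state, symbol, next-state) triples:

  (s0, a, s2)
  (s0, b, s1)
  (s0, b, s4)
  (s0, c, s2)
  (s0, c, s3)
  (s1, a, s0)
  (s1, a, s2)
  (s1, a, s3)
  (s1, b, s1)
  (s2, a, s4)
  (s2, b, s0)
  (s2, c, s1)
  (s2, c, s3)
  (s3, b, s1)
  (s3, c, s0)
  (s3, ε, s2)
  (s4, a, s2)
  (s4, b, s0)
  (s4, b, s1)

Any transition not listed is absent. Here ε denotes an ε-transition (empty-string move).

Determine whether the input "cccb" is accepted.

Start in {s0}.
Read 'c': s0→{s2, s3}; now {s2, s3}.
Read 'c': s2→{s1, s3}, s3→{s0}; union {s0, s1, s3}; ε-closure = {s0, s1, s2, s3}.
Read 'c': s0→{s2, s3}, s1→∅, s2→{s1, s3}, s3→{s0}; now {s0, s1, s2, s3}.
Read 'b': s0→{s1, s4}, s1→{s1}, s2→{s0}, s3→{s1}; now {s0, s1, s4}.
The final set {s0, s1, s4} contains the accepting state s4.

Yes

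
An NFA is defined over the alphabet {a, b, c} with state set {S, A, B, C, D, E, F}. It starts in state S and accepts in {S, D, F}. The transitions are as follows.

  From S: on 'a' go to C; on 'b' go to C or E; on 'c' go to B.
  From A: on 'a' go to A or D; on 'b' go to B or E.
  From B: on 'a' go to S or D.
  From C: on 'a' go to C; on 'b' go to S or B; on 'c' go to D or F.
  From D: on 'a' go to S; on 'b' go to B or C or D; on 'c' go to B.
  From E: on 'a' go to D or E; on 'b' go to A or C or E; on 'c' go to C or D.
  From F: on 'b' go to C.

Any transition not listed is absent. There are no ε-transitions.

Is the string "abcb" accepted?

No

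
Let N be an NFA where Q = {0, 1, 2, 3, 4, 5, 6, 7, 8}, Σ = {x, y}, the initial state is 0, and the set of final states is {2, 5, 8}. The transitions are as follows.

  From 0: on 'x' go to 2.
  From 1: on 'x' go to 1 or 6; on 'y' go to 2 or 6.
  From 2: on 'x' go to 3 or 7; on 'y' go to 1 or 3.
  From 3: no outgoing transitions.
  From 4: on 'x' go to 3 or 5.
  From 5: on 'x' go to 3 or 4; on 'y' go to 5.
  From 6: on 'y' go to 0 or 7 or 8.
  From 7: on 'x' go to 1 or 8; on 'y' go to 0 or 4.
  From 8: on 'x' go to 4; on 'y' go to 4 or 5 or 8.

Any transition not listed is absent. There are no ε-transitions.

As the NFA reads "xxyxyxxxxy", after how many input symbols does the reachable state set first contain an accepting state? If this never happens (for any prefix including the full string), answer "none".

1

Start in {0}.
Read 'x': {0} → {2}.
None of the earlier sets intersect F, but {2} does.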